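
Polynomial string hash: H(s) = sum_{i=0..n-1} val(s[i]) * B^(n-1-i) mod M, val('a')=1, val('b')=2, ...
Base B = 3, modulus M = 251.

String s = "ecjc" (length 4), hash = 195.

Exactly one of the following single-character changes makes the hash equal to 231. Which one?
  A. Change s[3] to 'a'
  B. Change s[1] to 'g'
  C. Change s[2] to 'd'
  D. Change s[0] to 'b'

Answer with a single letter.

Answer: B

Derivation:
Option A: s[3]='c'->'a', delta=(1-3)*3^0 mod 251 = 249, hash=195+249 mod 251 = 193
Option B: s[1]='c'->'g', delta=(7-3)*3^2 mod 251 = 36, hash=195+36 mod 251 = 231 <-- target
Option C: s[2]='j'->'d', delta=(4-10)*3^1 mod 251 = 233, hash=195+233 mod 251 = 177
Option D: s[0]='e'->'b', delta=(2-5)*3^3 mod 251 = 170, hash=195+170 mod 251 = 114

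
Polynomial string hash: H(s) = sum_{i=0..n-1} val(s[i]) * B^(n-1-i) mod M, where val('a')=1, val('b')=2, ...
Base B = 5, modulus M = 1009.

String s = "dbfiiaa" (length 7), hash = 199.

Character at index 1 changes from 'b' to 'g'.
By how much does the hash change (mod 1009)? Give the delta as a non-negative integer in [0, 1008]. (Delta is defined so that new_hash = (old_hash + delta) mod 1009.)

Answer: 490

Derivation:
Delta formula: (val(new) - val(old)) * B^(n-1-k) mod M
  val('g') - val('b') = 7 - 2 = 5
  B^(n-1-k) = 5^5 mod 1009 = 98
  Delta = 5 * 98 mod 1009 = 490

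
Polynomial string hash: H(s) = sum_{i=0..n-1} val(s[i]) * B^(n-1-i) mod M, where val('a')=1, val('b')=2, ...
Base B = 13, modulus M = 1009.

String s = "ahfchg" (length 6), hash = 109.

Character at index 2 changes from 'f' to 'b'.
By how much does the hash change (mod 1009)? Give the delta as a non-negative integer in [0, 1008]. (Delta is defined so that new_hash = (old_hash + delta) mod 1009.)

Answer: 293

Derivation:
Delta formula: (val(new) - val(old)) * B^(n-1-k) mod M
  val('b') - val('f') = 2 - 6 = -4
  B^(n-1-k) = 13^3 mod 1009 = 179
  Delta = -4 * 179 mod 1009 = 293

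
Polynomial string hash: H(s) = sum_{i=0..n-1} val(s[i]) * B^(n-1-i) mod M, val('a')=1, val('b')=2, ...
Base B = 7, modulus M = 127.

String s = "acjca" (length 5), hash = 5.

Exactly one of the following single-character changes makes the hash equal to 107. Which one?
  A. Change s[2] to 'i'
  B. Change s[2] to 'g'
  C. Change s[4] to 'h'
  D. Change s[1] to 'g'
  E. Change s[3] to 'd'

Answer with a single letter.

Option A: s[2]='j'->'i', delta=(9-10)*7^2 mod 127 = 78, hash=5+78 mod 127 = 83
Option B: s[2]='j'->'g', delta=(7-10)*7^2 mod 127 = 107, hash=5+107 mod 127 = 112
Option C: s[4]='a'->'h', delta=(8-1)*7^0 mod 127 = 7, hash=5+7 mod 127 = 12
Option D: s[1]='c'->'g', delta=(7-3)*7^3 mod 127 = 102, hash=5+102 mod 127 = 107 <-- target
Option E: s[3]='c'->'d', delta=(4-3)*7^1 mod 127 = 7, hash=5+7 mod 127 = 12

Answer: D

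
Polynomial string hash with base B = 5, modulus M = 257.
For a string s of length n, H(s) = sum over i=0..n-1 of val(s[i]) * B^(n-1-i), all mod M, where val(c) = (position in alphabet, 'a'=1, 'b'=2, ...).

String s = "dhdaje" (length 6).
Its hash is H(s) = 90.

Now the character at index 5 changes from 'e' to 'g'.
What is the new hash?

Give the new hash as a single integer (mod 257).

Answer: 92

Derivation:
val('e') = 5, val('g') = 7
Position k = 5, exponent = n-1-k = 0
B^0 mod M = 5^0 mod 257 = 1
Delta = (7 - 5) * 1 mod 257 = 2
New hash = (90 + 2) mod 257 = 92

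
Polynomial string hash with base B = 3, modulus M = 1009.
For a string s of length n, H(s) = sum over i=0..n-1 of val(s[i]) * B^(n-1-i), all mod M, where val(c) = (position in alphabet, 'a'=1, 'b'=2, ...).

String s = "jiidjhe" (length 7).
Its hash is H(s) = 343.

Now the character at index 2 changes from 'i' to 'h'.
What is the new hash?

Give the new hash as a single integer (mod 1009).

Answer: 262

Derivation:
val('i') = 9, val('h') = 8
Position k = 2, exponent = n-1-k = 4
B^4 mod M = 3^4 mod 1009 = 81
Delta = (8 - 9) * 81 mod 1009 = 928
New hash = (343 + 928) mod 1009 = 262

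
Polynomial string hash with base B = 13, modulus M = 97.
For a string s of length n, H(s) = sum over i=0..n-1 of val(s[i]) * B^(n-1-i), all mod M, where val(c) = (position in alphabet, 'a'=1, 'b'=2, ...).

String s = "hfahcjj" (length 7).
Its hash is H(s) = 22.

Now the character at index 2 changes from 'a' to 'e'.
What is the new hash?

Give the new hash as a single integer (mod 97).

Answer: 0

Derivation:
val('a') = 1, val('e') = 5
Position k = 2, exponent = n-1-k = 4
B^4 mod M = 13^4 mod 97 = 43
Delta = (5 - 1) * 43 mod 97 = 75
New hash = (22 + 75) mod 97 = 0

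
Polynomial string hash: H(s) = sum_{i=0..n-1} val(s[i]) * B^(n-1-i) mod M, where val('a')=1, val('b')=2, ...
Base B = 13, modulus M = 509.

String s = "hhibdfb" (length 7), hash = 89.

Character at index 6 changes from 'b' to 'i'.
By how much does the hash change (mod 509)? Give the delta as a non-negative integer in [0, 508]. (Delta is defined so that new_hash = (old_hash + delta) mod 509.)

Answer: 7

Derivation:
Delta formula: (val(new) - val(old)) * B^(n-1-k) mod M
  val('i') - val('b') = 9 - 2 = 7
  B^(n-1-k) = 13^0 mod 509 = 1
  Delta = 7 * 1 mod 509 = 7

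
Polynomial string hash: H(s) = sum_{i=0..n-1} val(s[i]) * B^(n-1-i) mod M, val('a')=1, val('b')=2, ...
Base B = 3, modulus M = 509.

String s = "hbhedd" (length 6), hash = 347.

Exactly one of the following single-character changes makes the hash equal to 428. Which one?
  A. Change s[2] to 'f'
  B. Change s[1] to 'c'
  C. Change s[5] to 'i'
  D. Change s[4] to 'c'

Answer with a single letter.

Answer: B

Derivation:
Option A: s[2]='h'->'f', delta=(6-8)*3^3 mod 509 = 455, hash=347+455 mod 509 = 293
Option B: s[1]='b'->'c', delta=(3-2)*3^4 mod 509 = 81, hash=347+81 mod 509 = 428 <-- target
Option C: s[5]='d'->'i', delta=(9-4)*3^0 mod 509 = 5, hash=347+5 mod 509 = 352
Option D: s[4]='d'->'c', delta=(3-4)*3^1 mod 509 = 506, hash=347+506 mod 509 = 344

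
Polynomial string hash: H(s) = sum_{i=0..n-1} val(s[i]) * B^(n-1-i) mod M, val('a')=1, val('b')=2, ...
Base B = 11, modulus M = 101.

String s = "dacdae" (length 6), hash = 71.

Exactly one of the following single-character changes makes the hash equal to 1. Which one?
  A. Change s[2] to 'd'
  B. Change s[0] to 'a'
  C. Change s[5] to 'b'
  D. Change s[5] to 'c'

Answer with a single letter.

Option A: s[2]='c'->'d', delta=(4-3)*11^3 mod 101 = 18, hash=71+18 mod 101 = 89
Option B: s[0]='d'->'a', delta=(1-4)*11^5 mod 101 = 31, hash=71+31 mod 101 = 1 <-- target
Option C: s[5]='e'->'b', delta=(2-5)*11^0 mod 101 = 98, hash=71+98 mod 101 = 68
Option D: s[5]='e'->'c', delta=(3-5)*11^0 mod 101 = 99, hash=71+99 mod 101 = 69

Answer: B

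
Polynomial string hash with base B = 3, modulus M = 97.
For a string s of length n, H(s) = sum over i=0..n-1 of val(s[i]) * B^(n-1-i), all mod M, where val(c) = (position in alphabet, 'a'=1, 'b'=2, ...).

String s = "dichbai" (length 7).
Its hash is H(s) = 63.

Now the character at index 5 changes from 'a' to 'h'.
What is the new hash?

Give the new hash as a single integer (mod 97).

val('a') = 1, val('h') = 8
Position k = 5, exponent = n-1-k = 1
B^1 mod M = 3^1 mod 97 = 3
Delta = (8 - 1) * 3 mod 97 = 21
New hash = (63 + 21) mod 97 = 84

Answer: 84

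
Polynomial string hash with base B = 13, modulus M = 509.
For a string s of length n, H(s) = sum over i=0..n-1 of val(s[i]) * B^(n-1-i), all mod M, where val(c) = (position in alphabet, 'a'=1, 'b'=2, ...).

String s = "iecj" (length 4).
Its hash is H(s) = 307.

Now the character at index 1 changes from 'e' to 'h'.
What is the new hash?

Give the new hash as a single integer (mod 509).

Answer: 305

Derivation:
val('e') = 5, val('h') = 8
Position k = 1, exponent = n-1-k = 2
B^2 mod M = 13^2 mod 509 = 169
Delta = (8 - 5) * 169 mod 509 = 507
New hash = (307 + 507) mod 509 = 305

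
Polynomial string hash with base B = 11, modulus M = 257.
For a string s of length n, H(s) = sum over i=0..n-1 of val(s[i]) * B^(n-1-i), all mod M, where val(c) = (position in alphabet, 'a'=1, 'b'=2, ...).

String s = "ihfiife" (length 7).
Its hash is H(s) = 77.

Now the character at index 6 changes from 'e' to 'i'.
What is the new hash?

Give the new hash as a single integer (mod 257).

Answer: 81

Derivation:
val('e') = 5, val('i') = 9
Position k = 6, exponent = n-1-k = 0
B^0 mod M = 11^0 mod 257 = 1
Delta = (9 - 5) * 1 mod 257 = 4
New hash = (77 + 4) mod 257 = 81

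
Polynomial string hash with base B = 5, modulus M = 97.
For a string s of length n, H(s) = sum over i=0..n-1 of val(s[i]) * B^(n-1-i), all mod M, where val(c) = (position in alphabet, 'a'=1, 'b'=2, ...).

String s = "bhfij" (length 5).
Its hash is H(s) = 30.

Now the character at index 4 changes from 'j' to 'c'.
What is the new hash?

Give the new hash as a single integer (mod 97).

val('j') = 10, val('c') = 3
Position k = 4, exponent = n-1-k = 0
B^0 mod M = 5^0 mod 97 = 1
Delta = (3 - 10) * 1 mod 97 = 90
New hash = (30 + 90) mod 97 = 23

Answer: 23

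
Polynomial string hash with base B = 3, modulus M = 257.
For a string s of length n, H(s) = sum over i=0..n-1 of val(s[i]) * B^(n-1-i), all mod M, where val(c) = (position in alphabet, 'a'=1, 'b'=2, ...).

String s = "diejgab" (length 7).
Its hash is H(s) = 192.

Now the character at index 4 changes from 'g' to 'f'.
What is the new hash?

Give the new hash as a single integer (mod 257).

val('g') = 7, val('f') = 6
Position k = 4, exponent = n-1-k = 2
B^2 mod M = 3^2 mod 257 = 9
Delta = (6 - 7) * 9 mod 257 = 248
New hash = (192 + 248) mod 257 = 183

Answer: 183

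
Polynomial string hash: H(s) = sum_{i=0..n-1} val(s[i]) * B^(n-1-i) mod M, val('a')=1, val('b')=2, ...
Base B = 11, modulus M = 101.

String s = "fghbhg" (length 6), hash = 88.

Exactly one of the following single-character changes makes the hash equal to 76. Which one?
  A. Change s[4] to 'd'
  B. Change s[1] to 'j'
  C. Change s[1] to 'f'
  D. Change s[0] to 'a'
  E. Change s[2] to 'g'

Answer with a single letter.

Option A: s[4]='h'->'d', delta=(4-8)*11^1 mod 101 = 57, hash=88+57 mod 101 = 44
Option B: s[1]='g'->'j', delta=(10-7)*11^4 mod 101 = 89, hash=88+89 mod 101 = 76 <-- target
Option C: s[1]='g'->'f', delta=(6-7)*11^4 mod 101 = 4, hash=88+4 mod 101 = 92
Option D: s[0]='f'->'a', delta=(1-6)*11^5 mod 101 = 18, hash=88+18 mod 101 = 5
Option E: s[2]='h'->'g', delta=(7-8)*11^3 mod 101 = 83, hash=88+83 mod 101 = 70

Answer: B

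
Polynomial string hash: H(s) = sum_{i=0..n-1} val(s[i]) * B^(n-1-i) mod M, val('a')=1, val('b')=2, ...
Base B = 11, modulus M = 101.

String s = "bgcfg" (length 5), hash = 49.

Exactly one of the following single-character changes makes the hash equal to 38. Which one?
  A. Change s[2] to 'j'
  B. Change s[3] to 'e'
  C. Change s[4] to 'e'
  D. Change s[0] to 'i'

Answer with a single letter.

Answer: B

Derivation:
Option A: s[2]='c'->'j', delta=(10-3)*11^2 mod 101 = 39, hash=49+39 mod 101 = 88
Option B: s[3]='f'->'e', delta=(5-6)*11^1 mod 101 = 90, hash=49+90 mod 101 = 38 <-- target
Option C: s[4]='g'->'e', delta=(5-7)*11^0 mod 101 = 99, hash=49+99 mod 101 = 47
Option D: s[0]='b'->'i', delta=(9-2)*11^4 mod 101 = 73, hash=49+73 mod 101 = 21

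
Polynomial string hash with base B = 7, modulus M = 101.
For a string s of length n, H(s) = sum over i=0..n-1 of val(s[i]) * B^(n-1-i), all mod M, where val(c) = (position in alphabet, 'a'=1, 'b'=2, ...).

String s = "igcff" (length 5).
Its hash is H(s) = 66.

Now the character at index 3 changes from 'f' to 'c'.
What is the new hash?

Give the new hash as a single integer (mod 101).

val('f') = 6, val('c') = 3
Position k = 3, exponent = n-1-k = 1
B^1 mod M = 7^1 mod 101 = 7
Delta = (3 - 6) * 7 mod 101 = 80
New hash = (66 + 80) mod 101 = 45

Answer: 45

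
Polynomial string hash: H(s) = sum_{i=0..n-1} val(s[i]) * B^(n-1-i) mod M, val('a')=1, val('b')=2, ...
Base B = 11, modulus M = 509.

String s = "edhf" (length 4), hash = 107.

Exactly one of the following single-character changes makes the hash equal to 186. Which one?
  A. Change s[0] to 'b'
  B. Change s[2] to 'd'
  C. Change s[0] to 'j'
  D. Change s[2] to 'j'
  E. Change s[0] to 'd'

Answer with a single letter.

Option A: s[0]='e'->'b', delta=(2-5)*11^3 mod 509 = 79, hash=107+79 mod 509 = 186 <-- target
Option B: s[2]='h'->'d', delta=(4-8)*11^1 mod 509 = 465, hash=107+465 mod 509 = 63
Option C: s[0]='e'->'j', delta=(10-5)*11^3 mod 509 = 38, hash=107+38 mod 509 = 145
Option D: s[2]='h'->'j', delta=(10-8)*11^1 mod 509 = 22, hash=107+22 mod 509 = 129
Option E: s[0]='e'->'d', delta=(4-5)*11^3 mod 509 = 196, hash=107+196 mod 509 = 303

Answer: A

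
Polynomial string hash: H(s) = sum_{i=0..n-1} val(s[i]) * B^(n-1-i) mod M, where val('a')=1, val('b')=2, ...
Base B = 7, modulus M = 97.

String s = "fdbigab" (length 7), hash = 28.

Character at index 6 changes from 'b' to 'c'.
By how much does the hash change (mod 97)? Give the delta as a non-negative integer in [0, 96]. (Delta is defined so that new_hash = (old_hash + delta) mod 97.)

Delta formula: (val(new) - val(old)) * B^(n-1-k) mod M
  val('c') - val('b') = 3 - 2 = 1
  B^(n-1-k) = 7^0 mod 97 = 1
  Delta = 1 * 1 mod 97 = 1

Answer: 1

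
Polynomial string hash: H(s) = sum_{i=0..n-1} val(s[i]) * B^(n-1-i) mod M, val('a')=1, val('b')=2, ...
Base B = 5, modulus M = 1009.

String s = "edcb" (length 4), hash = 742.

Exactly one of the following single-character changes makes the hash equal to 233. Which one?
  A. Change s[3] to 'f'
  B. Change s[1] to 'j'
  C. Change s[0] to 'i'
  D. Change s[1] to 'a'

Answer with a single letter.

Answer: C

Derivation:
Option A: s[3]='b'->'f', delta=(6-2)*5^0 mod 1009 = 4, hash=742+4 mod 1009 = 746
Option B: s[1]='d'->'j', delta=(10-4)*5^2 mod 1009 = 150, hash=742+150 mod 1009 = 892
Option C: s[0]='e'->'i', delta=(9-5)*5^3 mod 1009 = 500, hash=742+500 mod 1009 = 233 <-- target
Option D: s[1]='d'->'a', delta=(1-4)*5^2 mod 1009 = 934, hash=742+934 mod 1009 = 667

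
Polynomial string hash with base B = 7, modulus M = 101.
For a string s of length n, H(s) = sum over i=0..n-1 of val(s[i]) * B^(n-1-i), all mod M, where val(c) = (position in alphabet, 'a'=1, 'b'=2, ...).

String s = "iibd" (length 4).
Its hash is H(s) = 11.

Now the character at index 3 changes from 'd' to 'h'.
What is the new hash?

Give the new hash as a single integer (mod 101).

Answer: 15

Derivation:
val('d') = 4, val('h') = 8
Position k = 3, exponent = n-1-k = 0
B^0 mod M = 7^0 mod 101 = 1
Delta = (8 - 4) * 1 mod 101 = 4
New hash = (11 + 4) mod 101 = 15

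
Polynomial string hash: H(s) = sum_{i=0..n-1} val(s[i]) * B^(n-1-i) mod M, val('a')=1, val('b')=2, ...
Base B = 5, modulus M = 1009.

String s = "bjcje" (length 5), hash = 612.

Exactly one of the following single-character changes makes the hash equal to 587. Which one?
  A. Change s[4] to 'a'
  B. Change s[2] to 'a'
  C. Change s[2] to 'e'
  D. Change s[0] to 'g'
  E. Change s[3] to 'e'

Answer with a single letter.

Answer: E

Derivation:
Option A: s[4]='e'->'a', delta=(1-5)*5^0 mod 1009 = 1005, hash=612+1005 mod 1009 = 608
Option B: s[2]='c'->'a', delta=(1-3)*5^2 mod 1009 = 959, hash=612+959 mod 1009 = 562
Option C: s[2]='c'->'e', delta=(5-3)*5^2 mod 1009 = 50, hash=612+50 mod 1009 = 662
Option D: s[0]='b'->'g', delta=(7-2)*5^4 mod 1009 = 98, hash=612+98 mod 1009 = 710
Option E: s[3]='j'->'e', delta=(5-10)*5^1 mod 1009 = 984, hash=612+984 mod 1009 = 587 <-- target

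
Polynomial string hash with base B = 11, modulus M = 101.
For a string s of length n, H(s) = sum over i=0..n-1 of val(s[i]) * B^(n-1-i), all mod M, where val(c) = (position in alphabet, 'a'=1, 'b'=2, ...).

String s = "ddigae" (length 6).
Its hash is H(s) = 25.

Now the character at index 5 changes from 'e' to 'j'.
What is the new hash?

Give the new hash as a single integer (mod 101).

Answer: 30

Derivation:
val('e') = 5, val('j') = 10
Position k = 5, exponent = n-1-k = 0
B^0 mod M = 11^0 mod 101 = 1
Delta = (10 - 5) * 1 mod 101 = 5
New hash = (25 + 5) mod 101 = 30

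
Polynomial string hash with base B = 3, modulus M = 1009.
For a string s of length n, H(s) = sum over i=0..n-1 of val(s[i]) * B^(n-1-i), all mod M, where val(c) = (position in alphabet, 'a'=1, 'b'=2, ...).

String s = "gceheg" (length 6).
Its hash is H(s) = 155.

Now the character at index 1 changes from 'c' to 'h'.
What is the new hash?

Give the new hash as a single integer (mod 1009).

Answer: 560

Derivation:
val('c') = 3, val('h') = 8
Position k = 1, exponent = n-1-k = 4
B^4 mod M = 3^4 mod 1009 = 81
Delta = (8 - 3) * 81 mod 1009 = 405
New hash = (155 + 405) mod 1009 = 560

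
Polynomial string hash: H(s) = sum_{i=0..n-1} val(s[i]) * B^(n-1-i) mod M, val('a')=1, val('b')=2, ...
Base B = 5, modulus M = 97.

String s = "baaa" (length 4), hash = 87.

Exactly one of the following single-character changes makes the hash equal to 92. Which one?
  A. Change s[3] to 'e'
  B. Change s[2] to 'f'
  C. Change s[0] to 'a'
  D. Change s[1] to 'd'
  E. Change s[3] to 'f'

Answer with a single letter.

Answer: E

Derivation:
Option A: s[3]='a'->'e', delta=(5-1)*5^0 mod 97 = 4, hash=87+4 mod 97 = 91
Option B: s[2]='a'->'f', delta=(6-1)*5^1 mod 97 = 25, hash=87+25 mod 97 = 15
Option C: s[0]='b'->'a', delta=(1-2)*5^3 mod 97 = 69, hash=87+69 mod 97 = 59
Option D: s[1]='a'->'d', delta=(4-1)*5^2 mod 97 = 75, hash=87+75 mod 97 = 65
Option E: s[3]='a'->'f', delta=(6-1)*5^0 mod 97 = 5, hash=87+5 mod 97 = 92 <-- target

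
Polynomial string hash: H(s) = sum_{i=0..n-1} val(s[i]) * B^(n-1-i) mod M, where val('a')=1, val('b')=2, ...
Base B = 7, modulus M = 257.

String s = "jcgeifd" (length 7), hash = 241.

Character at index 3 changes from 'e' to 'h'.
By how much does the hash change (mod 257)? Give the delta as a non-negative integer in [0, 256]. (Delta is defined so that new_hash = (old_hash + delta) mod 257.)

Answer: 1

Derivation:
Delta formula: (val(new) - val(old)) * B^(n-1-k) mod M
  val('h') - val('e') = 8 - 5 = 3
  B^(n-1-k) = 7^3 mod 257 = 86
  Delta = 3 * 86 mod 257 = 1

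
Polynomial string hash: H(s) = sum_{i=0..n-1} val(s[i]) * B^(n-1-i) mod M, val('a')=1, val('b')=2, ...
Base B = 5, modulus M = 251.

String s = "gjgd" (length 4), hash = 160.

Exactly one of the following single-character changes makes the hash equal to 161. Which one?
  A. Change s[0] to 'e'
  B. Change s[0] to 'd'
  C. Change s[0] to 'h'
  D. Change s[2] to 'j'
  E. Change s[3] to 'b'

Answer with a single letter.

Answer: A

Derivation:
Option A: s[0]='g'->'e', delta=(5-7)*5^3 mod 251 = 1, hash=160+1 mod 251 = 161 <-- target
Option B: s[0]='g'->'d', delta=(4-7)*5^3 mod 251 = 127, hash=160+127 mod 251 = 36
Option C: s[0]='g'->'h', delta=(8-7)*5^3 mod 251 = 125, hash=160+125 mod 251 = 34
Option D: s[2]='g'->'j', delta=(10-7)*5^1 mod 251 = 15, hash=160+15 mod 251 = 175
Option E: s[3]='d'->'b', delta=(2-4)*5^0 mod 251 = 249, hash=160+249 mod 251 = 158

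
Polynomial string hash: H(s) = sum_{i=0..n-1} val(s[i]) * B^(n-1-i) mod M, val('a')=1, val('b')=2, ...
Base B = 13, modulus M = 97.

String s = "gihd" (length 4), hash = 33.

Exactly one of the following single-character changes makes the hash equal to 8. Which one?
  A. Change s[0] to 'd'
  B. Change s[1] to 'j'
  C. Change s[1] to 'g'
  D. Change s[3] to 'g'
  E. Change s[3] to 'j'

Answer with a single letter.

Answer: B

Derivation:
Option A: s[0]='g'->'d', delta=(4-7)*13^3 mod 97 = 5, hash=33+5 mod 97 = 38
Option B: s[1]='i'->'j', delta=(10-9)*13^2 mod 97 = 72, hash=33+72 mod 97 = 8 <-- target
Option C: s[1]='i'->'g', delta=(7-9)*13^2 mod 97 = 50, hash=33+50 mod 97 = 83
Option D: s[3]='d'->'g', delta=(7-4)*13^0 mod 97 = 3, hash=33+3 mod 97 = 36
Option E: s[3]='d'->'j', delta=(10-4)*13^0 mod 97 = 6, hash=33+6 mod 97 = 39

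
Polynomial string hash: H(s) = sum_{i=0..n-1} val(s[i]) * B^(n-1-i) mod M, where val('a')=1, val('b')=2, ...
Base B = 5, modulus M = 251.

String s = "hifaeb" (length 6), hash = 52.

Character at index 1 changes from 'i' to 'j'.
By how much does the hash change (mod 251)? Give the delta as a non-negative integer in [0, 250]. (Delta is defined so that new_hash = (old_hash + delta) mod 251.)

Delta formula: (val(new) - val(old)) * B^(n-1-k) mod M
  val('j') - val('i') = 10 - 9 = 1
  B^(n-1-k) = 5^4 mod 251 = 123
  Delta = 1 * 123 mod 251 = 123

Answer: 123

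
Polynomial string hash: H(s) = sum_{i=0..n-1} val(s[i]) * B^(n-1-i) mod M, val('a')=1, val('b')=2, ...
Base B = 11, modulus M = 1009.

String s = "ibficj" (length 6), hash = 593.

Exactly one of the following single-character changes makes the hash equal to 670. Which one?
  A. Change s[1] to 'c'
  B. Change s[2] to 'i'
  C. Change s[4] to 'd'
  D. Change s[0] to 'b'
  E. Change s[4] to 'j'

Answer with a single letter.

Option A: s[1]='b'->'c', delta=(3-2)*11^4 mod 1009 = 515, hash=593+515 mod 1009 = 99
Option B: s[2]='f'->'i', delta=(9-6)*11^3 mod 1009 = 966, hash=593+966 mod 1009 = 550
Option C: s[4]='c'->'d', delta=(4-3)*11^1 mod 1009 = 11, hash=593+11 mod 1009 = 604
Option D: s[0]='i'->'b', delta=(2-9)*11^5 mod 1009 = 705, hash=593+705 mod 1009 = 289
Option E: s[4]='c'->'j', delta=(10-3)*11^1 mod 1009 = 77, hash=593+77 mod 1009 = 670 <-- target

Answer: E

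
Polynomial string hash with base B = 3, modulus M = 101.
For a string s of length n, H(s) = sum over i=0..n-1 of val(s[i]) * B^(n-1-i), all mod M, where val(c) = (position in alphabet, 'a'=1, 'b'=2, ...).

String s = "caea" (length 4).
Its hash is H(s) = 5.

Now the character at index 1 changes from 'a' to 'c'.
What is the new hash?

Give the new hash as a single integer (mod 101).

val('a') = 1, val('c') = 3
Position k = 1, exponent = n-1-k = 2
B^2 mod M = 3^2 mod 101 = 9
Delta = (3 - 1) * 9 mod 101 = 18
New hash = (5 + 18) mod 101 = 23

Answer: 23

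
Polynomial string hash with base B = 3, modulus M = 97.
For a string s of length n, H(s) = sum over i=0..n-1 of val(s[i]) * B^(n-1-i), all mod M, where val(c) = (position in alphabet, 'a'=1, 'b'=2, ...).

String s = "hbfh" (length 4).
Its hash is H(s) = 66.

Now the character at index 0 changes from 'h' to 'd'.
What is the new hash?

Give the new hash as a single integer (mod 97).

Answer: 55

Derivation:
val('h') = 8, val('d') = 4
Position k = 0, exponent = n-1-k = 3
B^3 mod M = 3^3 mod 97 = 27
Delta = (4 - 8) * 27 mod 97 = 86
New hash = (66 + 86) mod 97 = 55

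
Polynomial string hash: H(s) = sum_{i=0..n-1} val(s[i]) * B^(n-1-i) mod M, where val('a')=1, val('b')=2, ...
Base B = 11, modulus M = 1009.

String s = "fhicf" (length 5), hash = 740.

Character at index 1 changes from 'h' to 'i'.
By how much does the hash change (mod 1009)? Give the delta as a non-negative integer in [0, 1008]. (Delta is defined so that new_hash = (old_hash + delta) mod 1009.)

Delta formula: (val(new) - val(old)) * B^(n-1-k) mod M
  val('i') - val('h') = 9 - 8 = 1
  B^(n-1-k) = 11^3 mod 1009 = 322
  Delta = 1 * 322 mod 1009 = 322

Answer: 322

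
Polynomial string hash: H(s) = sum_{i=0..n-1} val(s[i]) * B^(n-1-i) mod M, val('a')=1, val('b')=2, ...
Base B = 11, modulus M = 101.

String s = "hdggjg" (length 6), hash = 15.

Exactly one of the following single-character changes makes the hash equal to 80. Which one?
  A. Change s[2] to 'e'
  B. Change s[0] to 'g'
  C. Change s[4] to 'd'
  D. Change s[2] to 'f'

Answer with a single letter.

Option A: s[2]='g'->'e', delta=(5-7)*11^3 mod 101 = 65, hash=15+65 mod 101 = 80 <-- target
Option B: s[0]='h'->'g', delta=(7-8)*11^5 mod 101 = 44, hash=15+44 mod 101 = 59
Option C: s[4]='j'->'d', delta=(4-10)*11^1 mod 101 = 35, hash=15+35 mod 101 = 50
Option D: s[2]='g'->'f', delta=(6-7)*11^3 mod 101 = 83, hash=15+83 mod 101 = 98

Answer: A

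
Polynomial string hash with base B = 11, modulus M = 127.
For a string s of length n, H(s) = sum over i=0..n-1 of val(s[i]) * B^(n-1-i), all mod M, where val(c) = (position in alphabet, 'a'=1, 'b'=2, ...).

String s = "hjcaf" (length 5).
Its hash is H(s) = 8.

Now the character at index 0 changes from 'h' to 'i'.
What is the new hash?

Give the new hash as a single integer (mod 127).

val('h') = 8, val('i') = 9
Position k = 0, exponent = n-1-k = 4
B^4 mod M = 11^4 mod 127 = 36
Delta = (9 - 8) * 36 mod 127 = 36
New hash = (8 + 36) mod 127 = 44

Answer: 44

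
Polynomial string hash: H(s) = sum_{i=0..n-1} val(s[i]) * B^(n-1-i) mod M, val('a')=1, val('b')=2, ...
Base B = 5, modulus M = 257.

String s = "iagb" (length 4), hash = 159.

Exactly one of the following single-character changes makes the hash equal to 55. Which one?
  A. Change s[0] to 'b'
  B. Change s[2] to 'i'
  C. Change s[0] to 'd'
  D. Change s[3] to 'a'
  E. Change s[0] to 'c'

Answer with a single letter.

Option A: s[0]='i'->'b', delta=(2-9)*5^3 mod 257 = 153, hash=159+153 mod 257 = 55 <-- target
Option B: s[2]='g'->'i', delta=(9-7)*5^1 mod 257 = 10, hash=159+10 mod 257 = 169
Option C: s[0]='i'->'d', delta=(4-9)*5^3 mod 257 = 146, hash=159+146 mod 257 = 48
Option D: s[3]='b'->'a', delta=(1-2)*5^0 mod 257 = 256, hash=159+256 mod 257 = 158
Option E: s[0]='i'->'c', delta=(3-9)*5^3 mod 257 = 21, hash=159+21 mod 257 = 180

Answer: A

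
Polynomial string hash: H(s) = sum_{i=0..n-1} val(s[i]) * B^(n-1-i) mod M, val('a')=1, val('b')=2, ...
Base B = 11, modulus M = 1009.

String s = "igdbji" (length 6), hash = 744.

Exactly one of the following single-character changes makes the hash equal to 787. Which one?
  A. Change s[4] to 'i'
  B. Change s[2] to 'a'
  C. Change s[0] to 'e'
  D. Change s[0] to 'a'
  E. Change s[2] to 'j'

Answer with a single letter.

Answer: B

Derivation:
Option A: s[4]='j'->'i', delta=(9-10)*11^1 mod 1009 = 998, hash=744+998 mod 1009 = 733
Option B: s[2]='d'->'a', delta=(1-4)*11^3 mod 1009 = 43, hash=744+43 mod 1009 = 787 <-- target
Option C: s[0]='i'->'e', delta=(5-9)*11^5 mod 1009 = 547, hash=744+547 mod 1009 = 282
Option D: s[0]='i'->'a', delta=(1-9)*11^5 mod 1009 = 85, hash=744+85 mod 1009 = 829
Option E: s[2]='d'->'j', delta=(10-4)*11^3 mod 1009 = 923, hash=744+923 mod 1009 = 658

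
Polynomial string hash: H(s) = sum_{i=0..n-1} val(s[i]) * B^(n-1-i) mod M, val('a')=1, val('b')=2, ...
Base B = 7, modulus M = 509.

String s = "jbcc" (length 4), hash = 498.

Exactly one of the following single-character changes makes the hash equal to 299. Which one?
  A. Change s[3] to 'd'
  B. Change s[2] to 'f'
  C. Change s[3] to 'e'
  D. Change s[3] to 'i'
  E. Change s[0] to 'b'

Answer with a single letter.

Option A: s[3]='c'->'d', delta=(4-3)*7^0 mod 509 = 1, hash=498+1 mod 509 = 499
Option B: s[2]='c'->'f', delta=(6-3)*7^1 mod 509 = 21, hash=498+21 mod 509 = 10
Option C: s[3]='c'->'e', delta=(5-3)*7^0 mod 509 = 2, hash=498+2 mod 509 = 500
Option D: s[3]='c'->'i', delta=(9-3)*7^0 mod 509 = 6, hash=498+6 mod 509 = 504
Option E: s[0]='j'->'b', delta=(2-10)*7^3 mod 509 = 310, hash=498+310 mod 509 = 299 <-- target

Answer: E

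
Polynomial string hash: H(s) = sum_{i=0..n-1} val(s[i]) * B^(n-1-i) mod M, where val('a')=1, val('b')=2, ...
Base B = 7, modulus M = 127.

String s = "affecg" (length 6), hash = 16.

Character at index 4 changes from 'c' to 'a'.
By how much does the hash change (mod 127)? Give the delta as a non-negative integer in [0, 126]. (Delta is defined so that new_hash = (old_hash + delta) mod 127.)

Answer: 113

Derivation:
Delta formula: (val(new) - val(old)) * B^(n-1-k) mod M
  val('a') - val('c') = 1 - 3 = -2
  B^(n-1-k) = 7^1 mod 127 = 7
  Delta = -2 * 7 mod 127 = 113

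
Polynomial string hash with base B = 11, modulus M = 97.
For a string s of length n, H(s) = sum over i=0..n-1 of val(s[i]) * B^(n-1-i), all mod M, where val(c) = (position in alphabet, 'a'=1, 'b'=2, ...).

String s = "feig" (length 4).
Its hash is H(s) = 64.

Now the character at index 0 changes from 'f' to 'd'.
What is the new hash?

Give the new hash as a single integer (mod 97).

val('f') = 6, val('d') = 4
Position k = 0, exponent = n-1-k = 3
B^3 mod M = 11^3 mod 97 = 70
Delta = (4 - 6) * 70 mod 97 = 54
New hash = (64 + 54) mod 97 = 21

Answer: 21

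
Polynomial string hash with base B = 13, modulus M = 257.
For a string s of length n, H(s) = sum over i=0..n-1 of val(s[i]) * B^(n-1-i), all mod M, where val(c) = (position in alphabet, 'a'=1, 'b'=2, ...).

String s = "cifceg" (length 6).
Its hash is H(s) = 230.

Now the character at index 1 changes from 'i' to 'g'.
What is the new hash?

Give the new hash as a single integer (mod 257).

val('i') = 9, val('g') = 7
Position k = 1, exponent = n-1-k = 4
B^4 mod M = 13^4 mod 257 = 34
Delta = (7 - 9) * 34 mod 257 = 189
New hash = (230 + 189) mod 257 = 162

Answer: 162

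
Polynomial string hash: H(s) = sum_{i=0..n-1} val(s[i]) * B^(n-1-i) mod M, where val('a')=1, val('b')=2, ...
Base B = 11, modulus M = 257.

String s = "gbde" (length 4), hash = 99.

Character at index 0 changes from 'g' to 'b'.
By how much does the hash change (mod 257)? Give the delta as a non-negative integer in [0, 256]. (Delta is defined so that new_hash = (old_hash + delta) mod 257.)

Delta formula: (val(new) - val(old)) * B^(n-1-k) mod M
  val('b') - val('g') = 2 - 7 = -5
  B^(n-1-k) = 11^3 mod 257 = 46
  Delta = -5 * 46 mod 257 = 27

Answer: 27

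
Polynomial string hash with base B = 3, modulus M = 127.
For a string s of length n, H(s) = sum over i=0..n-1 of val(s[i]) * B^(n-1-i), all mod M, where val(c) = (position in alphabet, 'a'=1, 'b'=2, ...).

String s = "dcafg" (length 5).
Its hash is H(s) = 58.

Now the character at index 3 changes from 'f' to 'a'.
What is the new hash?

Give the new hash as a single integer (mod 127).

Answer: 43

Derivation:
val('f') = 6, val('a') = 1
Position k = 3, exponent = n-1-k = 1
B^1 mod M = 3^1 mod 127 = 3
Delta = (1 - 6) * 3 mod 127 = 112
New hash = (58 + 112) mod 127 = 43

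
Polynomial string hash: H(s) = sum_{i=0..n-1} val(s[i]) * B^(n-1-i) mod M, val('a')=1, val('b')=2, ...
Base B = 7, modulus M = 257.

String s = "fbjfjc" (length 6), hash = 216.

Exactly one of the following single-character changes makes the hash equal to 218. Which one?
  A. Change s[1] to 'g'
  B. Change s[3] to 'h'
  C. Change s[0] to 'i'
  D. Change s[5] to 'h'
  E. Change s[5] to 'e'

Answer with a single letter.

Option A: s[1]='b'->'g', delta=(7-2)*7^4 mod 257 = 183, hash=216+183 mod 257 = 142
Option B: s[3]='f'->'h', delta=(8-6)*7^2 mod 257 = 98, hash=216+98 mod 257 = 57
Option C: s[0]='f'->'i', delta=(9-6)*7^5 mod 257 = 49, hash=216+49 mod 257 = 8
Option D: s[5]='c'->'h', delta=(8-3)*7^0 mod 257 = 5, hash=216+5 mod 257 = 221
Option E: s[5]='c'->'e', delta=(5-3)*7^0 mod 257 = 2, hash=216+2 mod 257 = 218 <-- target

Answer: E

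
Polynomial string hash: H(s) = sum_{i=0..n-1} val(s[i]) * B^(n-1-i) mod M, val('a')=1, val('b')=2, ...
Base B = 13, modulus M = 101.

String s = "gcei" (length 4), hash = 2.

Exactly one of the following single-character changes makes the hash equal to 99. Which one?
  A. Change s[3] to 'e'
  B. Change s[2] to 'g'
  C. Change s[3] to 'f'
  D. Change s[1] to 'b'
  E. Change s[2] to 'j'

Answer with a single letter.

Option A: s[3]='i'->'e', delta=(5-9)*13^0 mod 101 = 97, hash=2+97 mod 101 = 99 <-- target
Option B: s[2]='e'->'g', delta=(7-5)*13^1 mod 101 = 26, hash=2+26 mod 101 = 28
Option C: s[3]='i'->'f', delta=(6-9)*13^0 mod 101 = 98, hash=2+98 mod 101 = 100
Option D: s[1]='c'->'b', delta=(2-3)*13^2 mod 101 = 33, hash=2+33 mod 101 = 35
Option E: s[2]='e'->'j', delta=(10-5)*13^1 mod 101 = 65, hash=2+65 mod 101 = 67

Answer: A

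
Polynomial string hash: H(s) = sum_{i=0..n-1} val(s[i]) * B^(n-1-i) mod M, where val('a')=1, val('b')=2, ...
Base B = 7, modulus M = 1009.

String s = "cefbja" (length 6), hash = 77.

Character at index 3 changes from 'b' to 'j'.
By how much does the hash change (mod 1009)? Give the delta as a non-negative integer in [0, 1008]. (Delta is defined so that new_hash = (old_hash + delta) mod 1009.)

Answer: 392

Derivation:
Delta formula: (val(new) - val(old)) * B^(n-1-k) mod M
  val('j') - val('b') = 10 - 2 = 8
  B^(n-1-k) = 7^2 mod 1009 = 49
  Delta = 8 * 49 mod 1009 = 392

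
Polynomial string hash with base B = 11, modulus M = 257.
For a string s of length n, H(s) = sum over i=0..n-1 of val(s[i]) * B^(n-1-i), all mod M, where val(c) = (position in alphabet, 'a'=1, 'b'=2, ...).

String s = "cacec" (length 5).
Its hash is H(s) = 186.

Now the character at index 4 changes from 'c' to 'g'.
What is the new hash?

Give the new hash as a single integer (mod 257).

val('c') = 3, val('g') = 7
Position k = 4, exponent = n-1-k = 0
B^0 mod M = 11^0 mod 257 = 1
Delta = (7 - 3) * 1 mod 257 = 4
New hash = (186 + 4) mod 257 = 190

Answer: 190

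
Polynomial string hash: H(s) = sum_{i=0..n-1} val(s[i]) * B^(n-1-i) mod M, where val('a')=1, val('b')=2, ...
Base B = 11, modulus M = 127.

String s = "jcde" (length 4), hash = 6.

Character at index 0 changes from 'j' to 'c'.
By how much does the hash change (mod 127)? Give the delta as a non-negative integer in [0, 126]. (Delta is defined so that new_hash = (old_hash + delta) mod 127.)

Delta formula: (val(new) - val(old)) * B^(n-1-k) mod M
  val('c') - val('j') = 3 - 10 = -7
  B^(n-1-k) = 11^3 mod 127 = 61
  Delta = -7 * 61 mod 127 = 81

Answer: 81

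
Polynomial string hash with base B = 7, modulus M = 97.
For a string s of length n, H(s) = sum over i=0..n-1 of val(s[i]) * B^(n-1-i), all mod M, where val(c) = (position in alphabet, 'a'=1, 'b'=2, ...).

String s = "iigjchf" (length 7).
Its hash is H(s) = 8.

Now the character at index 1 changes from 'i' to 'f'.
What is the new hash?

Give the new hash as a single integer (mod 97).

val('i') = 9, val('f') = 6
Position k = 1, exponent = n-1-k = 5
B^5 mod M = 7^5 mod 97 = 26
Delta = (6 - 9) * 26 mod 97 = 19
New hash = (8 + 19) mod 97 = 27

Answer: 27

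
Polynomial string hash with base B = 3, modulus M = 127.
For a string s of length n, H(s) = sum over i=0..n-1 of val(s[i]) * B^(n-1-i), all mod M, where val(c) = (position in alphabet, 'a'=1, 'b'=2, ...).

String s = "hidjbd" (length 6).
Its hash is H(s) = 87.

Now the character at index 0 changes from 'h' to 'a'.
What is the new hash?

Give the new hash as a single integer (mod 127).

val('h') = 8, val('a') = 1
Position k = 0, exponent = n-1-k = 5
B^5 mod M = 3^5 mod 127 = 116
Delta = (1 - 8) * 116 mod 127 = 77
New hash = (87 + 77) mod 127 = 37

Answer: 37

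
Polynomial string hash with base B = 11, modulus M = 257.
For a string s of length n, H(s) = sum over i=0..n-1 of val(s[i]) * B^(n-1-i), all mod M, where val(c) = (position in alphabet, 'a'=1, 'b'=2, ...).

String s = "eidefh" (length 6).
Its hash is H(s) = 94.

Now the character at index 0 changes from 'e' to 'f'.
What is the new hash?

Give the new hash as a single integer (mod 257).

val('e') = 5, val('f') = 6
Position k = 0, exponent = n-1-k = 5
B^5 mod M = 11^5 mod 257 = 169
Delta = (6 - 5) * 169 mod 257 = 169
New hash = (94 + 169) mod 257 = 6

Answer: 6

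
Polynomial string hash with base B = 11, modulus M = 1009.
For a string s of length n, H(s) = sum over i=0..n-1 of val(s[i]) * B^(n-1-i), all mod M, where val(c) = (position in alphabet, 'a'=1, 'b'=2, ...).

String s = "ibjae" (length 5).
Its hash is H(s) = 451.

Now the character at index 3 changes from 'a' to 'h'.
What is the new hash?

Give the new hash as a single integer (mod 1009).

val('a') = 1, val('h') = 8
Position k = 3, exponent = n-1-k = 1
B^1 mod M = 11^1 mod 1009 = 11
Delta = (8 - 1) * 11 mod 1009 = 77
New hash = (451 + 77) mod 1009 = 528

Answer: 528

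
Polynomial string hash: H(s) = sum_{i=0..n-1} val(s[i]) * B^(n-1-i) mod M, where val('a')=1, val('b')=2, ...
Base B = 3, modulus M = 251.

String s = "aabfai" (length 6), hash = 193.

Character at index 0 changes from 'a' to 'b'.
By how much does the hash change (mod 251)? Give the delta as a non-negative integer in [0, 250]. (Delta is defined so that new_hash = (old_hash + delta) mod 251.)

Delta formula: (val(new) - val(old)) * B^(n-1-k) mod M
  val('b') - val('a') = 2 - 1 = 1
  B^(n-1-k) = 3^5 mod 251 = 243
  Delta = 1 * 243 mod 251 = 243

Answer: 243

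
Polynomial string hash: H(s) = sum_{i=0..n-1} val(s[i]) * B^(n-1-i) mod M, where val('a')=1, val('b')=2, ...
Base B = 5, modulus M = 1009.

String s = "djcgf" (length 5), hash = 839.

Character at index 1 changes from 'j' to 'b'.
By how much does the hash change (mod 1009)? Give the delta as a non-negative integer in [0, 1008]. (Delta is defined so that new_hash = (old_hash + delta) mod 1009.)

Answer: 9

Derivation:
Delta formula: (val(new) - val(old)) * B^(n-1-k) mod M
  val('b') - val('j') = 2 - 10 = -8
  B^(n-1-k) = 5^3 mod 1009 = 125
  Delta = -8 * 125 mod 1009 = 9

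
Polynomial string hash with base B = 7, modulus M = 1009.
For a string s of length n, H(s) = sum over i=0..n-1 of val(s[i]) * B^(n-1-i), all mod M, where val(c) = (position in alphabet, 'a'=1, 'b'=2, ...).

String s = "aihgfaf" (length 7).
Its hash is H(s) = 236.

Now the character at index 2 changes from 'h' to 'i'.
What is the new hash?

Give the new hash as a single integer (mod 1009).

Answer: 619

Derivation:
val('h') = 8, val('i') = 9
Position k = 2, exponent = n-1-k = 4
B^4 mod M = 7^4 mod 1009 = 383
Delta = (9 - 8) * 383 mod 1009 = 383
New hash = (236 + 383) mod 1009 = 619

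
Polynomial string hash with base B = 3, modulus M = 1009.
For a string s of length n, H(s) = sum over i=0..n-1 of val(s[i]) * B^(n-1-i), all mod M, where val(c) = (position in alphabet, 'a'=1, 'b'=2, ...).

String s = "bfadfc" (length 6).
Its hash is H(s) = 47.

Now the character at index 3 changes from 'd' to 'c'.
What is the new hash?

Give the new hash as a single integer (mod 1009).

val('d') = 4, val('c') = 3
Position k = 3, exponent = n-1-k = 2
B^2 mod M = 3^2 mod 1009 = 9
Delta = (3 - 4) * 9 mod 1009 = 1000
New hash = (47 + 1000) mod 1009 = 38

Answer: 38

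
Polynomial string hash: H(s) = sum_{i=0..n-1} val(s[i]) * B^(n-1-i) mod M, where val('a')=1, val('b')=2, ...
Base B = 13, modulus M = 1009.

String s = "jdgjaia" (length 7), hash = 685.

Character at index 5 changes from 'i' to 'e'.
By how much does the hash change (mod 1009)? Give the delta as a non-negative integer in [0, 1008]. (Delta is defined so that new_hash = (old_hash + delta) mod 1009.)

Delta formula: (val(new) - val(old)) * B^(n-1-k) mod M
  val('e') - val('i') = 5 - 9 = -4
  B^(n-1-k) = 13^1 mod 1009 = 13
  Delta = -4 * 13 mod 1009 = 957

Answer: 957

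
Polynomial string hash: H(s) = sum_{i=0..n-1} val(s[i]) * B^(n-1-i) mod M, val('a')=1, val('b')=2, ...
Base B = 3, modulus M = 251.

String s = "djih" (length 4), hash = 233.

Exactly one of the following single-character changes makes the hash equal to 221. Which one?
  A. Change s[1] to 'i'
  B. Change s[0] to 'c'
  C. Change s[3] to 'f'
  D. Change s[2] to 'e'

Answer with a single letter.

Answer: D

Derivation:
Option A: s[1]='j'->'i', delta=(9-10)*3^2 mod 251 = 242, hash=233+242 mod 251 = 224
Option B: s[0]='d'->'c', delta=(3-4)*3^3 mod 251 = 224, hash=233+224 mod 251 = 206
Option C: s[3]='h'->'f', delta=(6-8)*3^0 mod 251 = 249, hash=233+249 mod 251 = 231
Option D: s[2]='i'->'e', delta=(5-9)*3^1 mod 251 = 239, hash=233+239 mod 251 = 221 <-- target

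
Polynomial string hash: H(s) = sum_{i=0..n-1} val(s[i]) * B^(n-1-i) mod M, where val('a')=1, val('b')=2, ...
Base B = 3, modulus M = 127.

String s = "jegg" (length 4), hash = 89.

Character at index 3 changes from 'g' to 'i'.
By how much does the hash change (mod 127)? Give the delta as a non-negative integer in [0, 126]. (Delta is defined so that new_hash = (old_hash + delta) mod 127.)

Delta formula: (val(new) - val(old)) * B^(n-1-k) mod M
  val('i') - val('g') = 9 - 7 = 2
  B^(n-1-k) = 3^0 mod 127 = 1
  Delta = 2 * 1 mod 127 = 2

Answer: 2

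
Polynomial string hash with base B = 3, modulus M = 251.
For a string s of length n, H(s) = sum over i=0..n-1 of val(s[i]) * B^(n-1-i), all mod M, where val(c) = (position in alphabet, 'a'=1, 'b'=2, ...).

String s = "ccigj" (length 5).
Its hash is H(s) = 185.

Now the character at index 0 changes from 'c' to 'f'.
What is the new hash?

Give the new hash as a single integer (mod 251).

val('c') = 3, val('f') = 6
Position k = 0, exponent = n-1-k = 4
B^4 mod M = 3^4 mod 251 = 81
Delta = (6 - 3) * 81 mod 251 = 243
New hash = (185 + 243) mod 251 = 177

Answer: 177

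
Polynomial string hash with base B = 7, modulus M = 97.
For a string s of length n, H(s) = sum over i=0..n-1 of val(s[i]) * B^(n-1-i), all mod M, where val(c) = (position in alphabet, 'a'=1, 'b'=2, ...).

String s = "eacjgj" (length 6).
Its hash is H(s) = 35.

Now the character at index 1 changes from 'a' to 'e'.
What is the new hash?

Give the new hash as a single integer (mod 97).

val('a') = 1, val('e') = 5
Position k = 1, exponent = n-1-k = 4
B^4 mod M = 7^4 mod 97 = 73
Delta = (5 - 1) * 73 mod 97 = 1
New hash = (35 + 1) mod 97 = 36

Answer: 36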